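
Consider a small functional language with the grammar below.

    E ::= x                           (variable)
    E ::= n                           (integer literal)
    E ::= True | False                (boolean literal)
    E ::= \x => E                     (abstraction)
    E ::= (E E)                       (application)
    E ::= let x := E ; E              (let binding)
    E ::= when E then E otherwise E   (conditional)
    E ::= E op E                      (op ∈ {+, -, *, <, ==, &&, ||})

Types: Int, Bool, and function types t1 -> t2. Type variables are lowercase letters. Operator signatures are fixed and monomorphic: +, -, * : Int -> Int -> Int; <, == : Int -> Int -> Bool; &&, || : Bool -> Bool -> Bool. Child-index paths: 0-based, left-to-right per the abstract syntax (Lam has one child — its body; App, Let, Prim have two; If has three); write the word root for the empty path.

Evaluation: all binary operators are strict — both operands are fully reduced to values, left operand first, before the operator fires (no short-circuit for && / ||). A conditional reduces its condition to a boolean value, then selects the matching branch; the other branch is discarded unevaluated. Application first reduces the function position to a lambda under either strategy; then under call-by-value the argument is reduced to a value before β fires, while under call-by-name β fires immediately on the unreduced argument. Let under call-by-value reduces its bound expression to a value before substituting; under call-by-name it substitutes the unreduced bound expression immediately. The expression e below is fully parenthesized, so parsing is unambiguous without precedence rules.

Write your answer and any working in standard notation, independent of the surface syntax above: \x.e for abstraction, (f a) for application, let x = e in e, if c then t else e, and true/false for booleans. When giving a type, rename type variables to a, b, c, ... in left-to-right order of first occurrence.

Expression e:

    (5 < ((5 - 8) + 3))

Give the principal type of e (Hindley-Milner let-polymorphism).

Derivation:
  unify Int ~ Int
  unify Int ~ Int
  unify Int ~ Int
  unify Int ~ Int
  unify Int ~ Int
  unify Int ~ Int

Answer: Bool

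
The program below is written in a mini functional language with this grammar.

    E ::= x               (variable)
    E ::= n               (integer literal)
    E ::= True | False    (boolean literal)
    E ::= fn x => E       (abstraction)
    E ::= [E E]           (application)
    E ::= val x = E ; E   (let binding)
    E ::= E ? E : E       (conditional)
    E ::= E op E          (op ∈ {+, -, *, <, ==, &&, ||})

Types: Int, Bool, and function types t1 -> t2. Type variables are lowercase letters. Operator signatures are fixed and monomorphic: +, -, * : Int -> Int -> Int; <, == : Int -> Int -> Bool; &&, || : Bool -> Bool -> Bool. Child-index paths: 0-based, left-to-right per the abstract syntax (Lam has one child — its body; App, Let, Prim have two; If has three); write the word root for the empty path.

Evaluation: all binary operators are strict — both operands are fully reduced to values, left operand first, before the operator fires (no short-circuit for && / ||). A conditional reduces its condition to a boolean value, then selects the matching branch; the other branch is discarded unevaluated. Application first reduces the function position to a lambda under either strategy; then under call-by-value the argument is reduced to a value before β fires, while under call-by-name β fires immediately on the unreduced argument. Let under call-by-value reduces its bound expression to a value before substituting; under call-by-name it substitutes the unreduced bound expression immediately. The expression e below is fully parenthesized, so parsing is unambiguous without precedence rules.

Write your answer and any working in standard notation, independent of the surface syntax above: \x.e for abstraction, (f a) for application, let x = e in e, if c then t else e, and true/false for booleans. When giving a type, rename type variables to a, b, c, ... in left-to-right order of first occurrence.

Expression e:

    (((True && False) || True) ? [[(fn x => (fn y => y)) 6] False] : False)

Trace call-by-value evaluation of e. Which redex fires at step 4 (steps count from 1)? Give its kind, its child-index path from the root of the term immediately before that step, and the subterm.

Trace:
step 0: (if ((true && false) || true) then (((\x.(\y.y)) 6) false) else false)
step 1: [delta@0.0] (if (false || true) then (((\x.(\y.y)) 6) false) else false)
step 2: [delta@0] (if true then (((\x.(\y.y)) 6) false) else false)
step 3: [if@root] (((\x.(\y.y)) 6) false)
step 4: [beta@0] ((\y.y) false)

Answer: beta at 0 : ((\x.(\y.y)) 6)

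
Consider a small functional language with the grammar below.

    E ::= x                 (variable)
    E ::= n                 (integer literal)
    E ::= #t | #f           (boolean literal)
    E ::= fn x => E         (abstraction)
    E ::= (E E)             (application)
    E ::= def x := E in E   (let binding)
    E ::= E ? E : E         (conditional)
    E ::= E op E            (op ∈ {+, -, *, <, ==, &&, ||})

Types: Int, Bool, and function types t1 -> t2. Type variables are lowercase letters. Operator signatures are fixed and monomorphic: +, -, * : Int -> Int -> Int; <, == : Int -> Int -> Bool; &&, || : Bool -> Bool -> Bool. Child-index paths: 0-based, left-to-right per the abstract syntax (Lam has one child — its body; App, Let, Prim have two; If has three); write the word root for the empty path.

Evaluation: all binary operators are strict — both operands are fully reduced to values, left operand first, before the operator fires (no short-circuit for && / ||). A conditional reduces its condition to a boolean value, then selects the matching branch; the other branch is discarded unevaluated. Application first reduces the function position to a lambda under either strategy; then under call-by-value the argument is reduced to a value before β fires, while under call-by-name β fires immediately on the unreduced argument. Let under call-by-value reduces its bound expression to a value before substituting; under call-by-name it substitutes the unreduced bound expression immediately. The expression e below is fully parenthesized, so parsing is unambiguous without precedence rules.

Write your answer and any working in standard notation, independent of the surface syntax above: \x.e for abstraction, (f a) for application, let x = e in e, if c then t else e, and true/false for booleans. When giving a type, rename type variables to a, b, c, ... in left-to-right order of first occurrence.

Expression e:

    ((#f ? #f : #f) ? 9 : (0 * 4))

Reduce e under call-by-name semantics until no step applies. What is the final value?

Derivation:
step 0: (if (if false then false else false) then 9 else (0 * 4))
step 1: [if@0] (if false then 9 else (0 * 4))
step 2: [if@root] (0 * 4)
step 3: [delta@root] 0

Answer: 0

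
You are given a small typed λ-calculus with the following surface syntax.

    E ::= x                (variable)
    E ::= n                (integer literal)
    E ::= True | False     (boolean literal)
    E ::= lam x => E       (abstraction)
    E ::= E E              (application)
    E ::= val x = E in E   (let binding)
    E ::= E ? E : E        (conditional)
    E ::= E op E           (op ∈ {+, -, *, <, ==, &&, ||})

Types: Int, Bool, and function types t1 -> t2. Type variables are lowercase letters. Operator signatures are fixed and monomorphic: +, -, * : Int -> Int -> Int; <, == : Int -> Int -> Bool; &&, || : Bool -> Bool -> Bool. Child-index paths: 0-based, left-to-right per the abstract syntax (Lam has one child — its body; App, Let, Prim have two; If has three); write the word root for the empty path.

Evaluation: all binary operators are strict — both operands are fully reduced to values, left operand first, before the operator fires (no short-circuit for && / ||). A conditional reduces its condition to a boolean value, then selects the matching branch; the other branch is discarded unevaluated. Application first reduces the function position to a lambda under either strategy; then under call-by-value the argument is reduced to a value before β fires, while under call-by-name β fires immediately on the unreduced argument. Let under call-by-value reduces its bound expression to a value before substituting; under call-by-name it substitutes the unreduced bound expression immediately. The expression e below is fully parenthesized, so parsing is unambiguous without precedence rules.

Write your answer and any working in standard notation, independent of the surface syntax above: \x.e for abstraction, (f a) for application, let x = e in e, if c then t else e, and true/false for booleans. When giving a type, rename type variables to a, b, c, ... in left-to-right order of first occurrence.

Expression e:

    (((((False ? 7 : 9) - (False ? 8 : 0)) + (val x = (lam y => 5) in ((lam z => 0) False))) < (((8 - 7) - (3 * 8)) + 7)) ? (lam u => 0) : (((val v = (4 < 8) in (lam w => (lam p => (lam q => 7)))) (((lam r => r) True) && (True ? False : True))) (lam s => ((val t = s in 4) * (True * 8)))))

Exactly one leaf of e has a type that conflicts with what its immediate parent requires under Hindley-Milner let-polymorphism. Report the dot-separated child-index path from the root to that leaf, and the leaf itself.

Answer: 2.1.0.1.0 : true

Working:
  unify Bool ~ Bool
  unify Int ~ Int
  unify Int ~ Int
  unify Bool ~ Bool
  unify Int ~ Int
  unify Int ~ Int
  unify Int ~ Int
\y._ : a -> Int
let x : forall. a -> Int
\z._ : b -> Int
  unify b -> Int ~ Bool -> c
  unify b ~ Bool
  unify Int ~ c
_ _ : Int
  unify Int ~ Int
  unify Int ~ Int
  unify Int ~ Int
  unify Int ~ Int
  unify Int ~ Int
  unify Int ~ Int
  unify Int ~ Int
  unify Int ~ Int
  unify Int ~ Int
  unify Int ~ Int
  unify Int ~ Int
  unify Bool ~ Bool
\u._ : d -> Int
  unify Int ~ Int
  unify Int ~ Int
let v : Bool
\q._ : g -> Int
\p._ : f -> g -> Int
\w._ : e -> f -> g -> Int
r : h
\r._ : h -> h
  unify h -> h ~ Bool -> i
  unify h ~ Bool
  unify Bool ~ i
_ _ : Bool
  unify Bool ~ Bool
  unify Bool ~ Bool
  unify Bool ~ Bool
  unify Bool ~ Bool
  unify e -> f -> g -> Int ~ Bool -> j
  unify e ~ Bool
  unify f -> g -> Int ~ j
_ _ : f -> g -> Int
s : k
let t : k
  unify Int ~ Int
  unify Bool ~ Int
  FAIL: mismatch Bool ~ Int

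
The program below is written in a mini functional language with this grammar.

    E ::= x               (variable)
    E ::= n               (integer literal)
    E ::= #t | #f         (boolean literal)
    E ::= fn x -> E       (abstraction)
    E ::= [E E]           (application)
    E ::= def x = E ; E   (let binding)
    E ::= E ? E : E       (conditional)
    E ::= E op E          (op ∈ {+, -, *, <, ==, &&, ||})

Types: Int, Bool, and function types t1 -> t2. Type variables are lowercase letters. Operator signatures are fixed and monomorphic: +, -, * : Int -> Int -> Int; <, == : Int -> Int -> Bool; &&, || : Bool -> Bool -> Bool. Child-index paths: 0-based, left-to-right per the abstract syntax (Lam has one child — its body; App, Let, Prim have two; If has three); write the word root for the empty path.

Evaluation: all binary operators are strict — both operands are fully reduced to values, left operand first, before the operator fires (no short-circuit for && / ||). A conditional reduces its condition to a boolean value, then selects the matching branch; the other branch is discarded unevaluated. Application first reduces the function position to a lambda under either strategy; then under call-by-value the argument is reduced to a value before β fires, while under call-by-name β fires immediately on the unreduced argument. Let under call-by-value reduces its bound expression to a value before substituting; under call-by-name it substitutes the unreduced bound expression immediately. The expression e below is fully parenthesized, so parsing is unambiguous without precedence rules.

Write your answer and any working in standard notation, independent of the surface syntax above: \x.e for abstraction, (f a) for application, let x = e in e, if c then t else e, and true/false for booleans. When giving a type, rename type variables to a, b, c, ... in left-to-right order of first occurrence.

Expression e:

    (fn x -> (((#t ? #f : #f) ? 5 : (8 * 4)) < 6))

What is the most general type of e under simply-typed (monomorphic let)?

Answer: a -> Bool

Derivation:
  unify Bool ~ Bool
  unify Bool ~ Bool
  unify Bool ~ Bool
  unify Int ~ Int
  unify Int ~ Int
  unify Int ~ Int
  unify Int ~ Int
  unify Int ~ Int
\x._ : a -> Bool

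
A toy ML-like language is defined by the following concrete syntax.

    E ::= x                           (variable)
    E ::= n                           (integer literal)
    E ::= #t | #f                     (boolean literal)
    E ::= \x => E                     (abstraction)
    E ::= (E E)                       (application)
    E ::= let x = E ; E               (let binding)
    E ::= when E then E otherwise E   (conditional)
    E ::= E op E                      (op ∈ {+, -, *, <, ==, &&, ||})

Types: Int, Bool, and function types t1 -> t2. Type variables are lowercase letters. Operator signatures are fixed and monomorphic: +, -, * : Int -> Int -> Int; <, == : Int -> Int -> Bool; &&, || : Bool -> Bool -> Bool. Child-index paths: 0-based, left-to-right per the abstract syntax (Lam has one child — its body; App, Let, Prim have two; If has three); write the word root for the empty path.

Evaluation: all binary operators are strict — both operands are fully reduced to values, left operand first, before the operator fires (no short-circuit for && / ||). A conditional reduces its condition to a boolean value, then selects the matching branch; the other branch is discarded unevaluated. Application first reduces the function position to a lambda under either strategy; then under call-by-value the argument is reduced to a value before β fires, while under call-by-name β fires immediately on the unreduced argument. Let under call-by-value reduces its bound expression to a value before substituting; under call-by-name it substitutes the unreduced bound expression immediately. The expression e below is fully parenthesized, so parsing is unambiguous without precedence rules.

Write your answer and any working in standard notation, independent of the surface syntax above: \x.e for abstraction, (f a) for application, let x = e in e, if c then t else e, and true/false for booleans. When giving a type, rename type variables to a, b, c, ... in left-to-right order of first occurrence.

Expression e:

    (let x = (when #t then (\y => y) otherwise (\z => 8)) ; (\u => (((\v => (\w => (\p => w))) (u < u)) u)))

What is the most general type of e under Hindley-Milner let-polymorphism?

Answer: Int -> a -> Int

Derivation:
  unify Bool ~ Bool
y : a
\y._ : a -> a
\z._ : b -> Int
  unify a -> a ~ b -> Int
  unify a ~ b
  unify b ~ Int
let x : Int -> Int
w : e
\p._ : f -> e
\w._ : e -> f -> e
\v._ : d -> e -> f -> e
u : c
  unify c ~ Int
u : Int
  unify Int ~ Int
  unify d -> e -> f -> e ~ Bool -> g
  unify d ~ Bool
  unify e -> f -> e ~ g
_ _ : e -> f -> e
u : Int
  unify e -> f -> e ~ Int -> h
  unify e ~ Int
  unify f -> Int ~ h
_ _ : f -> Int
\u._ : Int -> f -> Int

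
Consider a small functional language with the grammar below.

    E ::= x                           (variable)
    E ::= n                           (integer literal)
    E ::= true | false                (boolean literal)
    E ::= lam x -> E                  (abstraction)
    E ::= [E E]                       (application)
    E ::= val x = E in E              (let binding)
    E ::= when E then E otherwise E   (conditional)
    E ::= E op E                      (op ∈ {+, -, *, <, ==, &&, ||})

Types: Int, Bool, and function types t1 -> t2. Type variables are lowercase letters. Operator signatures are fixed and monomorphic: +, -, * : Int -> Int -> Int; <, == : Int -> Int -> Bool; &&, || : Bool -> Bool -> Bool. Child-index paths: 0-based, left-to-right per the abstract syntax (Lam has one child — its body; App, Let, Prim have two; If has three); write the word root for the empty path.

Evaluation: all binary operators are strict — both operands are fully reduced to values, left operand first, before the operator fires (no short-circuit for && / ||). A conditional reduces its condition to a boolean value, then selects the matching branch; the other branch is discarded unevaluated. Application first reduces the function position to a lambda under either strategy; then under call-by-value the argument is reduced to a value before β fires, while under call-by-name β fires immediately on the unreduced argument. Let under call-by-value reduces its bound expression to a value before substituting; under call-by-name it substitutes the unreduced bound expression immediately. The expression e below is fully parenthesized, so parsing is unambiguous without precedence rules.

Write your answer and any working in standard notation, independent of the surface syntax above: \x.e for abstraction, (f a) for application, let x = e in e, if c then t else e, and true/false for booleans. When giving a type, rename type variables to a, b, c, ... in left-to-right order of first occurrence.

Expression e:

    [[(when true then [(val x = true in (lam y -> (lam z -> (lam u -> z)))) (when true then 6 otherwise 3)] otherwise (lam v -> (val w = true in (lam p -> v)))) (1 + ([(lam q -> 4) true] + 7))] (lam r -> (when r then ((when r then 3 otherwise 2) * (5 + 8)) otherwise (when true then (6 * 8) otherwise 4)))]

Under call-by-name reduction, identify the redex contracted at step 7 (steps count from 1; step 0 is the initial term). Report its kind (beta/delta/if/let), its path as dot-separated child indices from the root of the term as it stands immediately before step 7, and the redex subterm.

Working:
step 0: (((if true then ((let x = true in (\y.(\z.(\u.z)))) (if true then 6 else 3)) else (\v.(let w = true in (\p.v)))) (1 + (((\q.4) true) + 7))) (\r.(if r then ((if r then 3 else 2) * (5 + 8)) else (if true then (6 * 8) else 4))))
step 1: [if@0.0] ((((let x = true in (\y.(\z.(\u.z)))) (if true then 6 else 3)) (1 + (((\q.4) true) + 7))) (\r.(if r then ((if r then 3 else 2) * (5 + 8)) else (if true then (6 * 8) else 4))))
step 2: [let@0.0.0] ((((\y.(\z.(\u.z))) (if true then 6 else 3)) (1 + (((\q.4) true) + 7))) (\r.(if r then ((if r then 3 else 2) * (5 + 8)) else (if true then (6 * 8) else 4))))
step 3: [beta@0.0] (((\z.(\u.z)) (1 + (((\q.4) true) + 7))) (\r.(if r then ((if r then 3 else 2) * (5 + 8)) else (if true then (6 * 8) else 4))))
step 4: [beta@0] ((\u.(1 + (((\q.4) true) + 7))) (\r.(if r then ((if r then 3 else 2) * (5 + 8)) else (if true then (6 * 8) else 4))))
step 5: [beta@root] (1 + (((\q.4) true) + 7))
step 6: [beta@1.0] (1 + (4 + 7))
step 7: [delta@1] (1 + 11)

Answer: delta at 1 : (4 + 7)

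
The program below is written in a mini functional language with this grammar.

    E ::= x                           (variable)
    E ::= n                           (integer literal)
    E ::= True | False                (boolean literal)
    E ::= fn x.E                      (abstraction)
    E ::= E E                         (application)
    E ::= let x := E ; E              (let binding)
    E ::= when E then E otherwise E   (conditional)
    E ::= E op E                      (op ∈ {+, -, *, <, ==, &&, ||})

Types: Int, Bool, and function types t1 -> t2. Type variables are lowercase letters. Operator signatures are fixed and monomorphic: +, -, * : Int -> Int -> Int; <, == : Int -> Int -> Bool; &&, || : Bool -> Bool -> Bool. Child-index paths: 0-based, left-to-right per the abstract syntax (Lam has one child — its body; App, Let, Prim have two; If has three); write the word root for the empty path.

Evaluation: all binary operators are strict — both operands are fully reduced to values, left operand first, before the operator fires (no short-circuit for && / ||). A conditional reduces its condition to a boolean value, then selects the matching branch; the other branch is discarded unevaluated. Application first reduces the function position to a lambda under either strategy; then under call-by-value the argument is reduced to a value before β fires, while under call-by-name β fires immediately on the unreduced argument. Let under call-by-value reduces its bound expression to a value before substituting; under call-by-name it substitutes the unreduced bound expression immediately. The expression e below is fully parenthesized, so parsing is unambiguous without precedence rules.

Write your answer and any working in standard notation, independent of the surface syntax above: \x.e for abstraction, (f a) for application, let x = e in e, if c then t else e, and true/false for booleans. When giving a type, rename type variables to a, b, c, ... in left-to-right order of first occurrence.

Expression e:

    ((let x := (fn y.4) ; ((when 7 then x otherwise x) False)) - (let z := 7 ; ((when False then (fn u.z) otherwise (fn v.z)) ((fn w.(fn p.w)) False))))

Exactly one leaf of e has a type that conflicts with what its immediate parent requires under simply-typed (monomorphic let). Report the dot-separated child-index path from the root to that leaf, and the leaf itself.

Derivation:
\y._ : a -> Int
let x : a -> Int
  unify Int ~ Bool
  FAIL: mismatch Int ~ Bool

Answer: 0.1.0.0 : 7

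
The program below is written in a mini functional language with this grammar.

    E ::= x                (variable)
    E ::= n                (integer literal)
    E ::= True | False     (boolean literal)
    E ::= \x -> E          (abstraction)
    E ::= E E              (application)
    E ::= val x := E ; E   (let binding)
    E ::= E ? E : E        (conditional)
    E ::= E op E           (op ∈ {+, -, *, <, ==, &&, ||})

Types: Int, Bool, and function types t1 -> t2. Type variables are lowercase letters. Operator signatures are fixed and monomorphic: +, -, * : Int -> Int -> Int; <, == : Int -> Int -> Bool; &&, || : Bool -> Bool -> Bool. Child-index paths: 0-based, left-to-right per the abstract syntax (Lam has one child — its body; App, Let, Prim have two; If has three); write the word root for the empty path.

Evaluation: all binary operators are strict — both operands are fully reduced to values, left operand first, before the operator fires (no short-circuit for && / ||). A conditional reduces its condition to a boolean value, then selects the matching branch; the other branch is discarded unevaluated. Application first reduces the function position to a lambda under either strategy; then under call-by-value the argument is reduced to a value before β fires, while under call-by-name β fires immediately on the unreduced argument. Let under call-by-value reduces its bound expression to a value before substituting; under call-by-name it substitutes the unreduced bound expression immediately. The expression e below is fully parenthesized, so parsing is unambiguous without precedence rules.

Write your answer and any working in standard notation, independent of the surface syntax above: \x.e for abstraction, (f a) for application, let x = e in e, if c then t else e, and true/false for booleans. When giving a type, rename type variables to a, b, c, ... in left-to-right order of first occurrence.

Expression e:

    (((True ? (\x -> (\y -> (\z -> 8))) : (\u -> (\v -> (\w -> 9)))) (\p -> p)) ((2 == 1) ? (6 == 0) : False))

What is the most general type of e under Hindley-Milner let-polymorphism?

Trace:
  unify Bool ~ Bool
\z._ : c -> Int
\y._ : b -> c -> Int
\x._ : a -> b -> c -> Int
\w._ : f -> Int
\v._ : e -> f -> Int
\u._ : d -> e -> f -> Int
  unify a -> b -> c -> Int ~ d -> e -> f -> Int
  unify a ~ d
  unify b -> c -> Int ~ e -> f -> Int
  unify b ~ e
  unify c -> Int ~ f -> Int
  unify c ~ f
  unify Int ~ Int
p : g
\p._ : g -> g
  unify d -> e -> f -> Int ~ (g -> g) -> h
  unify d ~ g -> g
  unify e -> f -> Int ~ h
_ _ : e -> f -> Int
  unify Int ~ Int
  unify Int ~ Int
  unify Bool ~ Bool
  unify Int ~ Int
  unify Int ~ Int
  unify Bool ~ Bool
  unify e -> f -> Int ~ Bool -> i
  unify e ~ Bool
  unify f -> Int ~ i
_ _ : f -> Int

Answer: a -> Int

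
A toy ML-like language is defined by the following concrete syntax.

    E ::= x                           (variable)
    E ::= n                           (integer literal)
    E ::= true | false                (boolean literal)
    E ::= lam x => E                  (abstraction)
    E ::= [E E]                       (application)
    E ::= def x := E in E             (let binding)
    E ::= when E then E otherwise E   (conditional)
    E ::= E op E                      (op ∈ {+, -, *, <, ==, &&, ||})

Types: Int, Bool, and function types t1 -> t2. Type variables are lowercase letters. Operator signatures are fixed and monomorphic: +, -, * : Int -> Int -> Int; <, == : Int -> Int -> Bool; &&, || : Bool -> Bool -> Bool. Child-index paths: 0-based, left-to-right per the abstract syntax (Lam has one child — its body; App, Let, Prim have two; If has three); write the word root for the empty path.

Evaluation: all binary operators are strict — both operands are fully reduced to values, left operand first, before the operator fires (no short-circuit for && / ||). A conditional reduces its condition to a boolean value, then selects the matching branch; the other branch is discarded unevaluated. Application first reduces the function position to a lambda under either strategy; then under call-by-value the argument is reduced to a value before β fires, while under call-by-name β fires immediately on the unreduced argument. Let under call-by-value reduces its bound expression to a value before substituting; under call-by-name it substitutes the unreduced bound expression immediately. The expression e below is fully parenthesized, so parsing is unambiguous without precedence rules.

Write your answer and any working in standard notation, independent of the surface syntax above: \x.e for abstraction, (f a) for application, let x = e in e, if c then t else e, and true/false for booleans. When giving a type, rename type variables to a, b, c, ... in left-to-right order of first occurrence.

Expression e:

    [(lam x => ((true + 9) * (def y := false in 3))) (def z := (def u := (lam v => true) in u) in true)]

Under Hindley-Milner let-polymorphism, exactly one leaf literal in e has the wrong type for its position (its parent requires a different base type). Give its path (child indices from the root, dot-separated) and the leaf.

Trace:
  unify Bool ~ Int
  FAIL: mismatch Bool ~ Int

Answer: 0.0.0.0 : true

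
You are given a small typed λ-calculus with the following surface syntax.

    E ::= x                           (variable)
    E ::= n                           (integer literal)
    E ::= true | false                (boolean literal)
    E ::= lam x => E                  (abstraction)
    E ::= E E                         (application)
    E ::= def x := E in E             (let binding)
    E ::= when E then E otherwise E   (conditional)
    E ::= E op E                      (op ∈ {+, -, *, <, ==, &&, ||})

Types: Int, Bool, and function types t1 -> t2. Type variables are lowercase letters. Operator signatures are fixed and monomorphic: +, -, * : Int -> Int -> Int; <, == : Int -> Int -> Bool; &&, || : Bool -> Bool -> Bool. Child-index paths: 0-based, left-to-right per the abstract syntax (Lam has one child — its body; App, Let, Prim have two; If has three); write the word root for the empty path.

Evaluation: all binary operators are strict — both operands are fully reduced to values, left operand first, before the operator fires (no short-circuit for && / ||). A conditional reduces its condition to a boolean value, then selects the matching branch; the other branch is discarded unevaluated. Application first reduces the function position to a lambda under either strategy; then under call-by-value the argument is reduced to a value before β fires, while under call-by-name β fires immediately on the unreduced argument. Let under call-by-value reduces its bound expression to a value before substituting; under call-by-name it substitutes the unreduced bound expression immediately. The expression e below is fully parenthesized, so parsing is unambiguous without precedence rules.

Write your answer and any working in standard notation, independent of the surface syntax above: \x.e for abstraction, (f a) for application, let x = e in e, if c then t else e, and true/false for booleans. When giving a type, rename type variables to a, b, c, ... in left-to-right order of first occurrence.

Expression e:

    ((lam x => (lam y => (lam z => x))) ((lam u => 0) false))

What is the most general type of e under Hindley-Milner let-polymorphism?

Answer: a -> b -> Int

Working:
x : a
\z._ : c -> a
\y._ : b -> c -> a
\x._ : a -> b -> c -> a
\u._ : d -> Int
  unify d -> Int ~ Bool -> e
  unify d ~ Bool
  unify Int ~ e
_ _ : Int
  unify a -> b -> c -> a ~ Int -> f
  unify a ~ Int
  unify b -> c -> Int ~ f
_ _ : b -> c -> Int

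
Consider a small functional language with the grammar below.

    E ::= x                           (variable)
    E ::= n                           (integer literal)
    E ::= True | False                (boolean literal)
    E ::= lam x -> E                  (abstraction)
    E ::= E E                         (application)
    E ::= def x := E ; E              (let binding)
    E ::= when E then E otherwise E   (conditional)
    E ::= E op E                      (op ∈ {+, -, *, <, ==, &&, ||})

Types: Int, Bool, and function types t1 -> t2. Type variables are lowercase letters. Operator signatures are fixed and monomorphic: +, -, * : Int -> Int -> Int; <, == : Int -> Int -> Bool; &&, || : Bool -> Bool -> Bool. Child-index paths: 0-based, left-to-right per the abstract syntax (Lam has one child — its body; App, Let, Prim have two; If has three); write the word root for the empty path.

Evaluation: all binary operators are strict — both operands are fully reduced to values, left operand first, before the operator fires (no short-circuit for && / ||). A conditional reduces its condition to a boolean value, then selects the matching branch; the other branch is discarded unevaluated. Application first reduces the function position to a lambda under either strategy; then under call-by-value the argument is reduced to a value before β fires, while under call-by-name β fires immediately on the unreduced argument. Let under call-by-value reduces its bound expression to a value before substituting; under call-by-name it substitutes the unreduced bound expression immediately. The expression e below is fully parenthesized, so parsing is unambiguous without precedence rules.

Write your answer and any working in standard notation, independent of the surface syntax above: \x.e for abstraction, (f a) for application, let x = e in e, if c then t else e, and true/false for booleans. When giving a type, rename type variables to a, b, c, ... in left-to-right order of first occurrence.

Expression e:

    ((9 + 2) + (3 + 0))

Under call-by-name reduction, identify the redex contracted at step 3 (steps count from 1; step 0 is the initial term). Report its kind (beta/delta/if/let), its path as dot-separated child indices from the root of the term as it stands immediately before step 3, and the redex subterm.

Derivation:
step 0: ((9 + 2) + (3 + 0))
step 1: [delta@0] (11 + (3 + 0))
step 2: [delta@1] (11 + 3)
step 3: [delta@root] 14

Answer: delta at root : (11 + 3)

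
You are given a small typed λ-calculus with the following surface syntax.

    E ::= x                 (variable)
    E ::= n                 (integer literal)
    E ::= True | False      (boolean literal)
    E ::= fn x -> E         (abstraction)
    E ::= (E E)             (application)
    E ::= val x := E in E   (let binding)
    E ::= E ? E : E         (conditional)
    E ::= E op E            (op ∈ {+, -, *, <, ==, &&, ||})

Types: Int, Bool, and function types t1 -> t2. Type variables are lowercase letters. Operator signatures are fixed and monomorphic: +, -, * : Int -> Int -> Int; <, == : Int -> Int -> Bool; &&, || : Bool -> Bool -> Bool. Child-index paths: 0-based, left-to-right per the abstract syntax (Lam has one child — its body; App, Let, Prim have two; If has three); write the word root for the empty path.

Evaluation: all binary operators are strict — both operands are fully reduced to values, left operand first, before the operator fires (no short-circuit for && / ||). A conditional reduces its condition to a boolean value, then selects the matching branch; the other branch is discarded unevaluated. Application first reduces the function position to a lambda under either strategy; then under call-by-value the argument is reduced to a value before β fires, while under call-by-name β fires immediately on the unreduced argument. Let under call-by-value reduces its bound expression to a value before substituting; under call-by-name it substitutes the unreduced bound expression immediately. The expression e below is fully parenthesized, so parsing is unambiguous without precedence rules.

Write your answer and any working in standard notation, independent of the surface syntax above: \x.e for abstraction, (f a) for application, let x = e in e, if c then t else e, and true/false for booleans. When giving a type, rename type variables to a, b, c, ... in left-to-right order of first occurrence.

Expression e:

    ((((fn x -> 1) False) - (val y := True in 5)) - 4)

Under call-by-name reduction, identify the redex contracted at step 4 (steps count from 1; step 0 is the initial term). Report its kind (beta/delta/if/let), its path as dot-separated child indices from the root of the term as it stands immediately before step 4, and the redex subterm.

Answer: delta at root : (-4 - 4)

Trace:
step 0: ((((\x.1) false) - (let y = true in 5)) - 4)
step 1: [beta@0.0] ((1 - (let y = true in 5)) - 4)
step 2: [let@0.1] ((1 - 5) - 4)
step 3: [delta@0] (-4 - 4)
step 4: [delta@root] -8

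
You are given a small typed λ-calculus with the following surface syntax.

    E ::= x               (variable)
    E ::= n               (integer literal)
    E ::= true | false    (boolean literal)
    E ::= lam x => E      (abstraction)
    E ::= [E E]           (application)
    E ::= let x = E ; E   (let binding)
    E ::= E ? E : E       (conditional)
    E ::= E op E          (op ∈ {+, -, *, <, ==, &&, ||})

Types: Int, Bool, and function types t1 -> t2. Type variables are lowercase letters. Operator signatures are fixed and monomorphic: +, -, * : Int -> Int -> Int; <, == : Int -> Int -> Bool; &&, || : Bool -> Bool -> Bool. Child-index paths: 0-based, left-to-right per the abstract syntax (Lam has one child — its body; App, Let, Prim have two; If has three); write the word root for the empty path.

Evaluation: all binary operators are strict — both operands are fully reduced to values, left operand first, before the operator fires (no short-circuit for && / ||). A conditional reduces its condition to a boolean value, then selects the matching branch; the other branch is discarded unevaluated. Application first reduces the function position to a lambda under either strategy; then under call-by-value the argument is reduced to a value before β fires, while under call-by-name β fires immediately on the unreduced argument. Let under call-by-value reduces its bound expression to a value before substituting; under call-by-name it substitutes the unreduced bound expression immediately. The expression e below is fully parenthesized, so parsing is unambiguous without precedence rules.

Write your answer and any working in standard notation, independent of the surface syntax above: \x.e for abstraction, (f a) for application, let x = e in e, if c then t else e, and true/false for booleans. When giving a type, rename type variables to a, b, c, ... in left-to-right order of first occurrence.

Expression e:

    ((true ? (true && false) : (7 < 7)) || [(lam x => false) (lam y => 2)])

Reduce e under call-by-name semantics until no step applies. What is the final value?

Answer: false

Derivation:
step 0: ((if true then (true && false) else (7 < 7)) || ((\x.false) (\y.2)))
step 1: [if@0] ((true && false) || ((\x.false) (\y.2)))
step 2: [delta@0] (false || ((\x.false) (\y.2)))
step 3: [beta@1] (false || false)
step 4: [delta@root] false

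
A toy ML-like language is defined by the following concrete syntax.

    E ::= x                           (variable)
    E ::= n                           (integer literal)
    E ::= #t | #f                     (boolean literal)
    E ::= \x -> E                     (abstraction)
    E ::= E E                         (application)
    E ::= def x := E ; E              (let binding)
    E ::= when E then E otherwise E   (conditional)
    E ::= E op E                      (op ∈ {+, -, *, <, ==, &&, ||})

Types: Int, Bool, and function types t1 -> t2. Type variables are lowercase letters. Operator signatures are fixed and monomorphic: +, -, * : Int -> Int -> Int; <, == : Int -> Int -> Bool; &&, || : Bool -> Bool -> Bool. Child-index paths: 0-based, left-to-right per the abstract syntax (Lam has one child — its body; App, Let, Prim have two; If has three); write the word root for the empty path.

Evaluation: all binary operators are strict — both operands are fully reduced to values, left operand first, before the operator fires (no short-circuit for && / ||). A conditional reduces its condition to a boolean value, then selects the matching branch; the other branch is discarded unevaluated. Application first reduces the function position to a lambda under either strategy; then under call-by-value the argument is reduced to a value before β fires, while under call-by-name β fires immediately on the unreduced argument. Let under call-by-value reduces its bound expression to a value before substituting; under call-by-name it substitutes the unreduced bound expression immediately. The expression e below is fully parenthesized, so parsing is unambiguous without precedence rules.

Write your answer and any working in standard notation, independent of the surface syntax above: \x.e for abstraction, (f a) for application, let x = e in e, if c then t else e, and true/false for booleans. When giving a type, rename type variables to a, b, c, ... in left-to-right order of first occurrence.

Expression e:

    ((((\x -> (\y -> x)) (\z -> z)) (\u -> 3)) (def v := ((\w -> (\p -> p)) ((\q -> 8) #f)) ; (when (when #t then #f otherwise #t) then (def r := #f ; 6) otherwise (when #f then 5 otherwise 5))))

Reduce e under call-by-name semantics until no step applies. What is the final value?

Derivation:
step 0: ((((\x.(\y.x)) (\z.z)) (\u.3)) (let v = ((\w.(\p.p)) ((\q.8) false)) in (if (if true then false else true) then (let r = false in 6) else (if false then 5 else 5))))
step 1: [beta@0.0] (((\y.(\z.z)) (\u.3)) (let v = ((\w.(\p.p)) ((\q.8) false)) in (if (if true then false else true) then (let r = false in 6) else (if false then 5 else 5))))
step 2: [beta@0] ((\z.z) (let v = ((\w.(\p.p)) ((\q.8) false)) in (if (if true then false else true) then (let r = false in 6) else (if false then 5 else 5))))
step 3: [beta@root] (let v = ((\w.(\p.p)) ((\q.8) false)) in (if (if true then false else true) then (let r = false in 6) else (if false then 5 else 5)))
step 4: [let@root] (if (if true then false else true) then (let r = false in 6) else (if false then 5 else 5))
step 5: [if@0] (if false then (let r = false in 6) else (if false then 5 else 5))
step 6: [if@root] (if false then 5 else 5)
step 7: [if@root] 5

Answer: 5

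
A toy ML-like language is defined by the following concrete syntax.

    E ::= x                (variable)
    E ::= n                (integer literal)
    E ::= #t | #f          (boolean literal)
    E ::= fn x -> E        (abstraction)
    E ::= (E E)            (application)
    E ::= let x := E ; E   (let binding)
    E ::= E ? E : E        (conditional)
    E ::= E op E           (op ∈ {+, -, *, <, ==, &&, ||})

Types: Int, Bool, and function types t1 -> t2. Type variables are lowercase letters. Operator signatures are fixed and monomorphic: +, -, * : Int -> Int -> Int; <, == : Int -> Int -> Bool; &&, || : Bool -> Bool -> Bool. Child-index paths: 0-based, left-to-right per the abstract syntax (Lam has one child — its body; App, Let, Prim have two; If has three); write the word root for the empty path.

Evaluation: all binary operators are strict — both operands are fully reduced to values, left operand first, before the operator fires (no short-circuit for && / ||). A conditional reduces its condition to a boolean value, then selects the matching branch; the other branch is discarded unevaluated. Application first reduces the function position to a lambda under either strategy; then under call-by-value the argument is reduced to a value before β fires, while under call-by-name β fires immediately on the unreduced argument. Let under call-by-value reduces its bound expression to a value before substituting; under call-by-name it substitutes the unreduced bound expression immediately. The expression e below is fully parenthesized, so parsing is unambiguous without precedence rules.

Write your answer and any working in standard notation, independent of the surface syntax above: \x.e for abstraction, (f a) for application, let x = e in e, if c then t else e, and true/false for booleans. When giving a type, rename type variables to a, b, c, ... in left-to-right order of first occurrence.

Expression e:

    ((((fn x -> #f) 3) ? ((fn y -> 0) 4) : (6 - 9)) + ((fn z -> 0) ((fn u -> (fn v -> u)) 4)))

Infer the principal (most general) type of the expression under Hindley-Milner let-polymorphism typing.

Answer: Int

Derivation:
\x._ : a -> Bool
  unify a -> Bool ~ Int -> b
  unify a ~ Int
  unify Bool ~ b
_ _ : Bool
  unify Bool ~ Bool
\y._ : c -> Int
  unify c -> Int ~ Int -> d
  unify c ~ Int
  unify Int ~ d
_ _ : Int
  unify Int ~ Int
  unify Int ~ Int
  unify Int ~ Int
  unify Int ~ Int
\z._ : e -> Int
u : f
\v._ : g -> f
\u._ : f -> g -> f
  unify f -> g -> f ~ Int -> h
  unify f ~ Int
  unify g -> Int ~ h
_ _ : g -> Int
  unify e -> Int ~ (g -> Int) -> i
  unify e ~ g -> Int
  unify Int ~ i
_ _ : Int
  unify Int ~ Int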